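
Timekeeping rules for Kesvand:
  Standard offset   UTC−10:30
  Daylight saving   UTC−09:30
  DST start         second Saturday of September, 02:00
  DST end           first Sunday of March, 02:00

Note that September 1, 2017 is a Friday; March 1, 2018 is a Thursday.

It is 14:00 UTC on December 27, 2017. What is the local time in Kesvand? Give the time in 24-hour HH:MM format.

04:30

1 September 2017 is a Friday, so the first Saturday is September 2 and the second is September 9.
1 March 2018 is a Thursday, so the first Sunday is March 4.
At the standard offset (UTC−10:30), 14:00 UTC − 10h30m = 03:30 Kesvand standard time.
Daylight saving runs 9 September 2017 – 4 March 2018; the standard-time date in Kesvand, December 27, 2017, is inside that window, so Kesvand is at UTC−09:30.
14:00 UTC − 9h30m = 04:30 local.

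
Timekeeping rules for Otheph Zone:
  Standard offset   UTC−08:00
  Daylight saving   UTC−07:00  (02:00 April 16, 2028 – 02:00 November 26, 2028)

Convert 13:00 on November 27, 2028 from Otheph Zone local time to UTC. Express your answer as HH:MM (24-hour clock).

21:00

Daylight saving runs 16 April – 26 November; November 27, 2028 is outside that window, so Otheph Zone is on standard time at UTC−08:00.
13:00 local + 8h = 21:00 UTC.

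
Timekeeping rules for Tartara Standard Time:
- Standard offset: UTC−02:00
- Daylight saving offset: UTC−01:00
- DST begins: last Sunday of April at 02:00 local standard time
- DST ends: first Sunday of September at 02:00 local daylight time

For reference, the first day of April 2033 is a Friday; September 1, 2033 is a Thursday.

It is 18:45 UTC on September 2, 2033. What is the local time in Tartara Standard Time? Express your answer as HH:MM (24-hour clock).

17:45

1 April 2033 is a Friday, so Sundays fall on 3, 10, 17, 24; the last is April 24.
1 September 2033 is a Thursday, so the first Sunday is September 4.
At the standard offset (UTC−02:00), 18:45 UTC − 2h = 16:45 Tartara Standard Time standard time.
Daylight saving runs 24 April – 4 September; the standard-time date in Tartara Standard Time, September 2, 2033, is inside that window, so Tartara Standard Time is at UTC−01:00.
18:45 UTC − 1h = 17:45 local.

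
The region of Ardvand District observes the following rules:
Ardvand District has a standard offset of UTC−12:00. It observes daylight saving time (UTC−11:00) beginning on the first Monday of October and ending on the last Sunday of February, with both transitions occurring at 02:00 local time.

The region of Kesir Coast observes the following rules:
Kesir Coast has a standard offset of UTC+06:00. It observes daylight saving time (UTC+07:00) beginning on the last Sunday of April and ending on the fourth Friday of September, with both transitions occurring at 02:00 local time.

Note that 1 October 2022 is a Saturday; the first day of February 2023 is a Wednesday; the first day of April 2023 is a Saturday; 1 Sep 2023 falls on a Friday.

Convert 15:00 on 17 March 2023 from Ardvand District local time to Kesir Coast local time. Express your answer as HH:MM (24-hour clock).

1 October 2022 is a Saturday, so the first Monday is October 3.
1 February 2023 is a Wednesday, so Sundays fall on 5, 12, 19, 26; the last is February 26.
17 March 2023 does not fall between 3 October 2022 and 26 February 2023, so daylight saving is not in effect and Ardvand District is at UTC−12:00.
15:00 Ardvand District + 12h = 03:00 UTC (rolling into the next day, 18 March 2023).
1 April 2023 is a Saturday, so Sundays fall on 2, 9, 16, 23, 30; the last is April 30.
1 September 2023 is a Friday, so the first Friday is September 1 and the fourth is September 22.
At the standard offset (UTC+06:00), 03:00 UTC + 6h = 09:00 Kesir Coast standard time.
The standard-time date in Kesir Coast, 18 March 2023, is outside the daylight-saving period (30 April – 22 September), so Kesir Coast is on standard time, UTC+06:00.
03:00 UTC + 6h = 09:00 Kesir Coast.

09:00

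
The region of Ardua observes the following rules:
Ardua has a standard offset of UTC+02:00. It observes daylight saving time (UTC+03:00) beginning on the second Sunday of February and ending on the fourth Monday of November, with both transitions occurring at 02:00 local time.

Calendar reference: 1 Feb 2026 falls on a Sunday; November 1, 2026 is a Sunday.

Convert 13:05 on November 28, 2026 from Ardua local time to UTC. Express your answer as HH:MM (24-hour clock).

11:05

1 February 2026 is a Sunday, so the first Sunday is February 1 and the second is February 8.
1 November 2026 is a Sunday, so the first Monday is November 2 and the fourth is November 23.
November 28, 2026 does not fall between 8 February and 23 November, so daylight saving is not in effect and Ardua is at UTC+02:00.
13:05 local − 2h = 11:05 UTC.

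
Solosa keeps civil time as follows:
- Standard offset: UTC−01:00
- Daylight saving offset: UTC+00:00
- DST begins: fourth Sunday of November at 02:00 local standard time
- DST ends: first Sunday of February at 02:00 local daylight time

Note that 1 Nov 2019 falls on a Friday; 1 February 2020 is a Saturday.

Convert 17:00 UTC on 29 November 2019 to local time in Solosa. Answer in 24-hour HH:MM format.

17:00

1 November 2019 is a Friday, so the first Sunday is November 3 and the fourth is November 24.
1 February 2020 is a Saturday, so the first Sunday is February 2.
At the standard offset (UTC−01:00), 17:00 UTC − 1h = 16:00 Solosa standard time.
Daylight saving runs 24 November 2019 – 2 February 2020; the standard-time date in Solosa, 29 November 2019, is inside that window, so Solosa is at UTC+00:00.
17:00 UTC + 0h = 17:00 local.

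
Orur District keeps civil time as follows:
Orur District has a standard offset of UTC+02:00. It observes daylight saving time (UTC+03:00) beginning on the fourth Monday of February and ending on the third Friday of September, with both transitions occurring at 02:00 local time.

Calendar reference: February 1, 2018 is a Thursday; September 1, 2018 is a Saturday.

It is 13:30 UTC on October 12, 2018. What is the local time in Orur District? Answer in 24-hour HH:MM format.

1 February 2018 is a Thursday, so the first Monday is February 5 and the fourth is February 26.
1 September 2018 is a Saturday, so the first Friday is September 7 and the third is September 21.
At the standard offset (UTC+02:00), 13:30 UTC + 2h = 15:30 Orur District standard time.
Daylight saving runs 26 February – 21 September; the standard-time date in Orur District, October 12, 2018, is outside that window, so Orur District is on standard time at UTC+02:00.
13:30 UTC + 2h = 15:30 local.

15:30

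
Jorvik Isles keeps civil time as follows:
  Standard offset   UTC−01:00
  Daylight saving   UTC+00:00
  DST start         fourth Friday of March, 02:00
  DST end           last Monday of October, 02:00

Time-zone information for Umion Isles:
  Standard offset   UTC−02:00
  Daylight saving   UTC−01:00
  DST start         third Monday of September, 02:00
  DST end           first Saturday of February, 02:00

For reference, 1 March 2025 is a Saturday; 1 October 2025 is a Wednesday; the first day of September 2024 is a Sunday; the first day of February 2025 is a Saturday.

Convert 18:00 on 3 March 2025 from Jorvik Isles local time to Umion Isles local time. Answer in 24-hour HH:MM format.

1 March 2025 is a Saturday, so the first Friday is March 7 and the fourth is March 28.
1 October 2025 is a Wednesday, so Mondays fall on 6, 13, 20, 27; the last is October 27.
3 March 2025 is outside the daylight-saving period (28 March – 27 October), so Jorvik Isles is on standard time, UTC−01:00.
18:00 Jorvik Isles + 1h = 19:00 UTC.
1 September 2024 is a Sunday, so the first Monday is September 2 and the third is September 16.
1 February 2025 is a Saturday, so the first Saturday is February 1.
At the standard offset (UTC−02:00), 19:00 UTC − 2h = 17:00 Umion Isles standard time.
Daylight saving runs 16 September 2024 – 1 February 2025; the standard-time date in Umion Isles, 3 March 2025, is outside that window, so Umion Isles is on standard time at UTC−02:00.
19:00 UTC − 2h = 17:00 Umion Isles.

17:00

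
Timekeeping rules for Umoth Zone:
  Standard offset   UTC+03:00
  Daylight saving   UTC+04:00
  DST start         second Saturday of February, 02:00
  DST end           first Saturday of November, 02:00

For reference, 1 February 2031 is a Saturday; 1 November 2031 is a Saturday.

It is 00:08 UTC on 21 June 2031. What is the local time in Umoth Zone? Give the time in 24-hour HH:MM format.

1 February 2031 is a Saturday, so the first Saturday is February 1 and the second is February 8.
1 November 2031 is a Saturday, so the first Saturday is November 1.
At the standard offset (UTC+03:00), 00:08 UTC + 3h = 03:08 Umoth Zone standard time.
Daylight saving runs 8 February – 1 November; the standard-time date in Umoth Zone, 21 June 2031, is inside that window, so Umoth Zone is at UTC+04:00.
00:08 UTC + 4h = 04:08 local.

04:08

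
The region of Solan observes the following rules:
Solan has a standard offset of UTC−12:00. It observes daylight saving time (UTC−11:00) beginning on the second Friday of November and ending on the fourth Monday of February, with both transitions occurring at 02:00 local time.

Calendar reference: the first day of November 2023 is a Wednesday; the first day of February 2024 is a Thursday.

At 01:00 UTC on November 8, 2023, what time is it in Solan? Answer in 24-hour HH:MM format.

13:00

1 November 2023 is a Wednesday, so the first Friday is November 3 and the second is November 10.
1 February 2024 is a Thursday, so the first Monday is February 5 and the fourth is February 26.
At the standard offset (UTC−12:00), 01:00 UTC − 12h = 13:00 Solan standard time (rolling into the previous day, 7 November 2023).
Daylight saving runs 10 November 2023 – 26 February 2024; the standard-time date in Solan, November 7, 2023, is outside that window, so Solan is on standard time at UTC−12:00.
01:00 UTC − 12h = 13:00 local (rolling into the previous day, 7 November 2023).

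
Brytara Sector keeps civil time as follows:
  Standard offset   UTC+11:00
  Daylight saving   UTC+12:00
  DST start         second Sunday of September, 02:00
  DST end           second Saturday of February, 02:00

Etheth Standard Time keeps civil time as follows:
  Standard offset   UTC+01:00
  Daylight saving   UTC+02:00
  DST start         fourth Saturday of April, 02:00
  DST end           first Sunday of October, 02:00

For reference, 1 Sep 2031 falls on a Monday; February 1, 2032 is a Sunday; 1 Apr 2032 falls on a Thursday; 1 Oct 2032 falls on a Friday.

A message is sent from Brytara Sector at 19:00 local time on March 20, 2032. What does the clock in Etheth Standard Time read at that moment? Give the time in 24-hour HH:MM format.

1 September 2031 is a Monday, so the first Sunday is September 7 and the second is September 14.
1 February 2032 is a Sunday, so the first Saturday is February 7 and the second is February 14.
Daylight saving runs 14 September 2031 – 14 February 2032; March 20, 2032 is outside that window, so Brytara Sector is on standard time at UTC+11:00.
19:00 Brytara Sector − 11h = 08:00 UTC.
1 April 2032 is a Thursday, so the first Saturday is April 3 and the fourth is April 24.
1 October 2032 is a Friday, so the first Sunday is October 3.
At the standard offset (UTC+01:00), 08:00 UTC + 1h = 09:00 Etheth Standard Time standard time.
The standard-time date in Etheth Standard Time, March 20, 2032, does not fall between 24 April and 3 October, so daylight saving is not in effect and Etheth Standard Time is at UTC+01:00.
08:00 UTC + 1h = 09:00 Etheth Standard Time.

09:00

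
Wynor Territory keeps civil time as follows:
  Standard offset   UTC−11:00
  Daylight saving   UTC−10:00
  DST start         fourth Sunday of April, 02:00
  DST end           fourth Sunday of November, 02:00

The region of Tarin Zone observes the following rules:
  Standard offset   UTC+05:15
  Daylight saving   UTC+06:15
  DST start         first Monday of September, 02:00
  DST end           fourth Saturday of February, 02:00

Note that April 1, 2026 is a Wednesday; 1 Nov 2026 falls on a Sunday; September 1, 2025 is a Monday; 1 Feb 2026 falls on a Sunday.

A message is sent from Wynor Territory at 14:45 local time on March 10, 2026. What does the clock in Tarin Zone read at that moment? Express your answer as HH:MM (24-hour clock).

07:00

1 April 2026 is a Wednesday, so the first Sunday is April 5 and the fourth is April 26.
1 November 2026 is a Sunday, so the first Sunday is November 1 and the fourth is November 22.
Daylight saving runs 26 April – 22 November; March 10, 2026 is outside that window, so Wynor Territory is on standard time at UTC−11:00.
14:45 Wynor Territory + 11h = 01:45 UTC (rolling into the next day, 11 March 2026).
1 September 2025 is a Monday, so the first Monday is September 1.
1 February 2026 is a Sunday, so the first Saturday is February 7 and the fourth is February 28.
At the standard offset (UTC+05:15), 01:45 UTC + 5h15m = 07:00 Tarin Zone standard time.
The standard-time date in Tarin Zone, March 11, 2026, does not fall between 1 September 2025 and 28 February 2026, so daylight saving is not in effect and Tarin Zone is at UTC+05:15.
01:45 UTC + 5h15m = 07:00 Tarin Zone.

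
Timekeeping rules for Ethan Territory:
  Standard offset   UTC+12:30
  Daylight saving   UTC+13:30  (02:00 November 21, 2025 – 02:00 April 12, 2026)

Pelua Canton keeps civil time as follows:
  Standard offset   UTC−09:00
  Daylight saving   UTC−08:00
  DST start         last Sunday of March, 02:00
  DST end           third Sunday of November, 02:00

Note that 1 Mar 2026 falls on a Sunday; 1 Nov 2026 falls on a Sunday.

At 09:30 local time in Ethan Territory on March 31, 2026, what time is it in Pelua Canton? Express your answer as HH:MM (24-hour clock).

Daylight saving runs 21 November 2025 – 12 April 2026; March 31, 2026 is inside that window, so Ethan Territory is at UTC+13:30.
09:30 Ethan Territory − 13h30m = 20:00 UTC (rolling into the previous day, 30 March 2026).
1 March 2026 is a Sunday, so Sundays fall on 1, 8, 15, 22, 29; the last is March 29.
1 November 2026 is a Sunday, so the first Sunday is November 1 and the third is November 15.
At the standard offset (UTC−09:00), 20:00 UTC − 9h = 11:00 Pelua Canton standard time.
The standard-time date in Pelua Canton, March 30, 2026, lies within the daylight-saving period (29 March – 15 November), so Pelua Canton is on daylight time, UTC−08:00.
20:00 UTC − 8h = 12:00 Pelua Canton.

12:00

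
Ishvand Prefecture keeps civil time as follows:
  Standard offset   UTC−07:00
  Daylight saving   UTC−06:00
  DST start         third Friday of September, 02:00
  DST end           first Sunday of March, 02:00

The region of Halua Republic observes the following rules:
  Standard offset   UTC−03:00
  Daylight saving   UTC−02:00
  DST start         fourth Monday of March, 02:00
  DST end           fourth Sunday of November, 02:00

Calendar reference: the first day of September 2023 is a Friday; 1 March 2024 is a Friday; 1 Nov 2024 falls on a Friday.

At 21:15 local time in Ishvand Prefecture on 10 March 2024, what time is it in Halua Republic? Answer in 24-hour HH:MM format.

1 September 2023 is a Friday, so the first Friday is September 1 and the third is September 15.
1 March 2024 is a Friday, so the first Sunday is March 3.
10 March 2024 does not fall between 15 September 2023 and 3 March 2024, so daylight saving is not in effect and Ishvand Prefecture is at UTC−07:00.
21:15 Ishvand Prefecture + 7h = 04:15 UTC (rolling into the next day, 11 March 2024).
1 March 2024 is a Friday, so the first Monday is March 4 and the fourth is March 25.
1 November 2024 is a Friday, so the first Sunday is November 3 and the fourth is November 24.
At the standard offset (UTC−03:00), 04:15 UTC − 3h = 01:15 Halua Republic standard time.
Daylight saving runs 25 March – 24 November; the standard-time date in Halua Republic, 11 March 2024, is outside that window, so Halua Republic is on standard time at UTC−03:00.
04:15 UTC − 3h = 01:15 Halua Republic.

01:15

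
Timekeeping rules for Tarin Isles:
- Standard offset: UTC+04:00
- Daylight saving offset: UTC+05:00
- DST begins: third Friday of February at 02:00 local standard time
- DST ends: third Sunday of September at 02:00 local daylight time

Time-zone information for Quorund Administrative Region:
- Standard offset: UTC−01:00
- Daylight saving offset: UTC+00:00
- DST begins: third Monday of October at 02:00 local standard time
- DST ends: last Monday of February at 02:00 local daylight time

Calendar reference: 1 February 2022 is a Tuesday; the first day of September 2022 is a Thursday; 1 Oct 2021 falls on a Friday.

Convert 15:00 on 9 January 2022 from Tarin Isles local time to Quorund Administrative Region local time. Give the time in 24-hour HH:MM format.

1 February 2022 is a Tuesday, so the first Friday is February 4 and the third is February 18.
1 September 2022 is a Thursday, so the first Sunday is September 4 and the third is September 18.
9 January 2022 does not fall between 18 February and 18 September, so daylight saving is not in effect and Tarin Isles is at UTC+04:00.
15:00 Tarin Isles − 4h = 11:00 UTC.
1 October 2021 is a Friday, so the first Monday is October 4 and the third is October 18.
1 February 2022 is a Tuesday, so Mondays fall on 7, 14, 21, 28; the last is February 28.
At the standard offset (UTC−01:00), 11:00 UTC − 1h = 10:00 Quorund Administrative Region standard time.
The standard-time date in Quorund Administrative Region, 9 January 2022, lies within the daylight-saving period (18 October 2021 – 28 February 2022), so Quorund Administrative Region is on daylight time, UTC+00:00.
11:00 UTC + 0h = 11:00 Quorund Administrative Region.

11:00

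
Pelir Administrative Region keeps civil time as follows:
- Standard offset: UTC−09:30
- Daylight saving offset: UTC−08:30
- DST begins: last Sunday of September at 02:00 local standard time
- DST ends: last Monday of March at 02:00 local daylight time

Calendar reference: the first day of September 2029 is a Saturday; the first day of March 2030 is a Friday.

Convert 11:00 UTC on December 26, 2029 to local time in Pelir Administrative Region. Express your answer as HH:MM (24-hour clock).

02:30

1 September 2029 is a Saturday, so Sundays fall on 2, 9, 16, 23, 30; the last is September 30.
1 March 2030 is a Friday, so Mondays fall on 4, 11, 18, 25; the last is March 25.
At the standard offset (UTC−09:30), 11:00 UTC − 9h30m = 01:30 Pelir Administrative Region standard time.
The standard-time date in Pelir Administrative Region, December 26, 2029, lies within the daylight-saving period (30 September 2029 – 25 March 2030), so Pelir Administrative Region is on daylight time, UTC−08:30.
11:00 UTC − 8h30m = 02:30 local.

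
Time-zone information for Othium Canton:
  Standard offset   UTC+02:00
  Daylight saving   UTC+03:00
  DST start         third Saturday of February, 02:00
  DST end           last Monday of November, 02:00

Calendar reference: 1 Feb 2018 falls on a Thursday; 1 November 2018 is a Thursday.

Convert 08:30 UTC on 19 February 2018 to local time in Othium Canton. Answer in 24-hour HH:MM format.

1 February 2018 is a Thursday, so the first Saturday is February 3 and the third is February 17.
1 November 2018 is a Thursday, so Mondays fall on 5, 12, 19, 26; the last is November 26.
At the standard offset (UTC+02:00), 08:30 UTC + 2h = 10:30 Othium Canton standard time.
The standard-time date in Othium Canton, 19 February 2018, falls between 17 February and 26 November, so daylight saving is in effect and Othium Canton is at UTC+03:00.
08:30 UTC + 3h = 11:30 local.

11:30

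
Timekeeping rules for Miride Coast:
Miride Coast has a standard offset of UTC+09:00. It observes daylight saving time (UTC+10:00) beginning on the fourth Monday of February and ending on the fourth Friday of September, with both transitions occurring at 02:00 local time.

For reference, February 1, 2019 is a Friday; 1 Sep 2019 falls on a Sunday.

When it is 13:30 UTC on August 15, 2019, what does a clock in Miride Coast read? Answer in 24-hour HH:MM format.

23:30

1 February 2019 is a Friday, so the first Monday is February 4 and the fourth is February 25.
1 September 2019 is a Sunday, so the first Friday is September 6 and the fourth is September 27.
At the standard offset (UTC+09:00), 13:30 UTC + 9h = 22:30 Miride Coast standard time.
Daylight saving runs 25 February – 27 September; the standard-time date in Miride Coast, August 15, 2019, is inside that window, so Miride Coast is at UTC+10:00.
13:30 UTC + 10h = 23:30 local.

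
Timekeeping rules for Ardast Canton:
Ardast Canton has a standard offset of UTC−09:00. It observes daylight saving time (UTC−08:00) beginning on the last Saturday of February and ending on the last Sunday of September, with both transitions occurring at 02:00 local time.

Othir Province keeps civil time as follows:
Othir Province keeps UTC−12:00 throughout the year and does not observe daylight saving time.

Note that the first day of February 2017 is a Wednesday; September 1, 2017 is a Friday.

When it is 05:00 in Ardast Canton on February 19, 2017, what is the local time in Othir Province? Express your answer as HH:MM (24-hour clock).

02:00

1 February 2017 is a Wednesday, so Saturdays fall on 4, 11, 18, 25; the last is February 25.
1 September 2017 is a Friday, so Sundays fall on 3, 10, 17, 24; the last is September 24.
February 19, 2017 is outside the daylight-saving period (25 February – 24 September), so Ardast Canton is on standard time, UTC−09:00.
05:00 Ardast Canton + 9h = 14:00 UTC.
Othir Province has no daylight saving, so its offset is UTC−12:00 year-round.
14:00 UTC − 12h = 02:00 Othir Province.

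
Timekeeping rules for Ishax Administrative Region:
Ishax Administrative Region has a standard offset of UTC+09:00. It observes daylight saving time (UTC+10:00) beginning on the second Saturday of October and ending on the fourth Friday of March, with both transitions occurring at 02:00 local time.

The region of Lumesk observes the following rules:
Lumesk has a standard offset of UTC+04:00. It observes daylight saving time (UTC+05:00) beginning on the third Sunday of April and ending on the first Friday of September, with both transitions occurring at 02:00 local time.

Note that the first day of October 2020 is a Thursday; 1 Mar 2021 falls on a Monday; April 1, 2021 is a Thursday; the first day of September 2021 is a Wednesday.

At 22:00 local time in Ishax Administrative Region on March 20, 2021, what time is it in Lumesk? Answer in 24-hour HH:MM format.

16:00

1 October 2020 is a Thursday, so the first Saturday is October 3 and the second is October 10.
1 March 2021 is a Monday, so the first Friday is March 5 and the fourth is March 26.
Daylight saving runs 10 October 2020 – 26 March 2021; March 20, 2021 is inside that window, so Ishax Administrative Region is at UTC+10:00.
22:00 Ishax Administrative Region − 10h = 12:00 UTC.
1 April 2021 is a Thursday, so the first Sunday is April 4 and the third is April 18.
1 September 2021 is a Wednesday, so the first Friday is September 3.
At the standard offset (UTC+04:00), 12:00 UTC + 4h = 16:00 Lumesk standard time.
Daylight saving runs 18 April – 3 September; the standard-time date in Lumesk, March 20, 2021, is outside that window, so Lumesk is on standard time at UTC+04:00.
12:00 UTC + 4h = 16:00 Lumesk.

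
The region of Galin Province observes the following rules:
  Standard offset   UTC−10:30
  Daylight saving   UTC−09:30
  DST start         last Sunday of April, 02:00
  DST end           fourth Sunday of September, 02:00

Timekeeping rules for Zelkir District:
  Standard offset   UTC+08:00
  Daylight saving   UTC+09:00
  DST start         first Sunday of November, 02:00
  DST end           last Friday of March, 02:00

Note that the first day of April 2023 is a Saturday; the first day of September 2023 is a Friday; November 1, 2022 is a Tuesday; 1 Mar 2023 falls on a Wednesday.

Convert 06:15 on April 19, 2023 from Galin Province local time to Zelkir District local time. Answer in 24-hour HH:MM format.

1 April 2023 is a Saturday, so Sundays fall on 2, 9, 16, 23, 30; the last is April 30.
1 September 2023 is a Friday, so the first Sunday is September 3 and the fourth is September 24.
April 19, 2023 does not fall between 30 April and 24 September, so daylight saving is not in effect and Galin Province is at UTC−10:30.
06:15 Galin Province + 10h30m = 16:45 UTC.
1 November 2022 is a Tuesday, so the first Sunday is November 6.
1 March 2023 is a Wednesday, so Fridays fall on 3, 10, 17, 24, 31; the last is March 31.
At the standard offset (UTC+08:00), 16:45 UTC + 8h = 00:45 Zelkir District standard time (rolling into the next day, 20 April 2023).
The standard-time date in Zelkir District, April 20, 2023, is outside the daylight-saving period (6 November 2022 – 31 March 2023), so Zelkir District is on standard time, UTC+08:00.
16:45 UTC + 8h = 00:45 Zelkir District (rolling into the next day, 20 April 2023).

00:45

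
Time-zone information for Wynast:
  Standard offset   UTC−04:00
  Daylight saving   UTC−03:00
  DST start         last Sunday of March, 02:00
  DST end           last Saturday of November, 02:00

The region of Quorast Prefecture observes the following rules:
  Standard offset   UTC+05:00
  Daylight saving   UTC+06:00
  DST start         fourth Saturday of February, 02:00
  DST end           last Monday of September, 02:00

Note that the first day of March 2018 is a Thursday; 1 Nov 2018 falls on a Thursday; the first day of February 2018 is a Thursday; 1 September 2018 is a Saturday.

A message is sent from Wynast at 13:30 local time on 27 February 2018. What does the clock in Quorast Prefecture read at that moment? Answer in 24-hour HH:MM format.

23:30

1 March 2018 is a Thursday, so Sundays fall on 4, 11, 18, 25; the last is March 25.
1 November 2018 is a Thursday, so Saturdays fall on 3, 10, 17, 24; the last is November 24.
Daylight saving runs 25 March – 24 November; 27 February 2018 is outside that window, so Wynast is on standard time at UTC−04:00.
13:30 Wynast + 4h = 17:30 UTC.
1 February 2018 is a Thursday, so the first Saturday is February 3 and the fourth is February 24.
1 September 2018 is a Saturday, so Mondays fall on 3, 10, 17, 24; the last is September 24.
At the standard offset (UTC+05:00), 17:30 UTC + 5h = 22:30 Quorast Prefecture standard time.
Daylight saving runs 24 February – 24 September; the standard-time date in Quorast Prefecture, 27 February 2018, is inside that window, so Quorast Prefecture is at UTC+06:00.
17:30 UTC + 6h = 23:30 Quorast Prefecture.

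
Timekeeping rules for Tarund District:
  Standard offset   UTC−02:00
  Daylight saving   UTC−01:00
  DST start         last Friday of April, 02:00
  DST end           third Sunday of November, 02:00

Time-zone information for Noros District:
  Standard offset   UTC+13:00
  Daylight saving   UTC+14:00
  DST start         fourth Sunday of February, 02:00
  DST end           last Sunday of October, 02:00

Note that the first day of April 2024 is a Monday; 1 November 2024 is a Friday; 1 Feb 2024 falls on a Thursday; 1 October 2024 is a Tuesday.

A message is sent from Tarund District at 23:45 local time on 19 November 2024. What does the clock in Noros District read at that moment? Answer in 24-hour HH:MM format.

1 April 2024 is a Monday, so Fridays fall on 5, 12, 19, 26; the last is April 26.
1 November 2024 is a Friday, so the first Sunday is November 3 and the third is November 17.
19 November 2024 is outside the daylight-saving period (26 April – 17 November), so Tarund District is on standard time, UTC−02:00.
23:45 Tarund District + 2h = 01:45 UTC (rolling into the next day, 20 November 2024).
1 February 2024 is a Thursday, so the first Sunday is February 4 and the fourth is February 25.
1 October 2024 is a Tuesday, so Sundays fall on 6, 13, 20, 27; the last is October 27.
At the standard offset (UTC+13:00), 01:45 UTC + 13h = 14:45 Noros District standard time.
Daylight saving runs 25 February – 27 October; the standard-time date in Noros District, 20 November 2024, is outside that window, so Noros District is on standard time at UTC+13:00.
01:45 UTC + 13h = 14:45 Noros District.

14:45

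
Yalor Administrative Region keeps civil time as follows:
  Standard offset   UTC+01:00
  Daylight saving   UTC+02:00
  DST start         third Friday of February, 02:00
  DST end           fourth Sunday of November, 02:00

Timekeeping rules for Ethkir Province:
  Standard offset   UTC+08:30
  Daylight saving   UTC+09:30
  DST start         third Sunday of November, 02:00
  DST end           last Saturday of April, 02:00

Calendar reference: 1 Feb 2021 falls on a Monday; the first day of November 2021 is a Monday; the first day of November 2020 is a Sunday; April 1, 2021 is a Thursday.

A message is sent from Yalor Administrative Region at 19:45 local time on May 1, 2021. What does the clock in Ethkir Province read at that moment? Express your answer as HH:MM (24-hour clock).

1 February 2021 is a Monday, so the first Friday is February 5 and the third is February 19.
1 November 2021 is a Monday, so the first Sunday is November 7 and the fourth is November 28.
May 1, 2021 lies within the daylight-saving period (19 February – 28 November), so Yalor Administrative Region is on daylight time, UTC+02:00.
19:45 Yalor Administrative Region − 2h = 17:45 UTC.
1 November 2020 is a Sunday, so the first Sunday is November 1 and the third is November 15.
1 April 2021 is a Thursday, so Saturdays fall on 3, 10, 17, 24; the last is April 24.
At the standard offset (UTC+08:30), 17:45 UTC + 8h30m = 02:15 Ethkir Province standard time (rolling into the next day, 2 May 2021).
The standard-time date in Ethkir Province, May 2, 2021, is outside the daylight-saving period (15 November 2020 – 24 April 2021), so Ethkir Province is on standard time, UTC+08:30.
17:45 UTC + 8h30m = 02:15 Ethkir Province (rolling into the next day, 2 May 2021).

02:15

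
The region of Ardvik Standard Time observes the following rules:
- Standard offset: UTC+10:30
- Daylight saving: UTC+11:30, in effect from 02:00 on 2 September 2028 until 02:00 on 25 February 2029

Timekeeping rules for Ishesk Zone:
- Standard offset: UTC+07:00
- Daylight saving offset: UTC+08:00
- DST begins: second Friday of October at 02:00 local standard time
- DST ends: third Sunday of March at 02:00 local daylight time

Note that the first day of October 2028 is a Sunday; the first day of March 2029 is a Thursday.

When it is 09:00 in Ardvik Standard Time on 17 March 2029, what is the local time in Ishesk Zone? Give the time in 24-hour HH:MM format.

Daylight saving runs 2 September 2028 – 25 February 2029; 17 March 2029 is outside that window, so Ardvik Standard Time is on standard time at UTC+10:30.
09:00 Ardvik Standard Time − 10h30m = 22:30 UTC (rolling into the previous day, 16 March 2029).
1 October 2028 is a Sunday, so the first Friday is October 6 and the second is October 13.
1 March 2029 is a Thursday, so the first Sunday is March 4 and the third is March 18.
At the standard offset (UTC+07:00), 22:30 UTC + 7h = 05:30 Ishesk Zone standard time (rolling into the next day, 17 March 2029).
Daylight saving runs 13 October 2028 – 18 March 2029; the standard-time date in Ishesk Zone, 17 March 2029, is inside that window, so Ishesk Zone is at UTC+08:00.
22:30 UTC + 8h = 06:30 Ishesk Zone (rolling into the next day, 17 March 2029).

06:30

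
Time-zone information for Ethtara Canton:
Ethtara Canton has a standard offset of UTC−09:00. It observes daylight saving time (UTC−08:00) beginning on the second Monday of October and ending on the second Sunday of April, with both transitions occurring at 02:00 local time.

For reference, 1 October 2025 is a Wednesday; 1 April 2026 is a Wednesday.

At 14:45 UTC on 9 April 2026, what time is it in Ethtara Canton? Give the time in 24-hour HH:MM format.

1 October 2025 is a Wednesday, so the first Monday is October 6 and the second is October 13.
1 April 2026 is a Wednesday, so the first Sunday is April 5 and the second is April 12.
At the standard offset (UTC−09:00), 14:45 UTC − 9h = 05:45 Ethtara Canton standard time.
The standard-time date in Ethtara Canton, 9 April 2026, falls between 13 October 2025 and 12 April 2026, so daylight saving is in effect and Ethtara Canton is at UTC−08:00.
14:45 UTC − 8h = 06:45 local.

06:45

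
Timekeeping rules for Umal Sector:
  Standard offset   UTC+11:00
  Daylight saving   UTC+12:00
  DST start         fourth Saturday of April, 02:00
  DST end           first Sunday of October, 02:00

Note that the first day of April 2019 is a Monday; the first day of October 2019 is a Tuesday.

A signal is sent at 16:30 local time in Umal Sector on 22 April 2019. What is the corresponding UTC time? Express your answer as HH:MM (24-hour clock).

05:30

1 April 2019 is a Monday, so the first Saturday is April 6 and the fourth is April 27.
1 October 2019 is a Tuesday, so the first Sunday is October 6.
22 April 2019 does not fall between 27 April and 6 October, so daylight saving is not in effect and Umal Sector is at UTC+11:00.
16:30 local − 11h = 05:30 UTC.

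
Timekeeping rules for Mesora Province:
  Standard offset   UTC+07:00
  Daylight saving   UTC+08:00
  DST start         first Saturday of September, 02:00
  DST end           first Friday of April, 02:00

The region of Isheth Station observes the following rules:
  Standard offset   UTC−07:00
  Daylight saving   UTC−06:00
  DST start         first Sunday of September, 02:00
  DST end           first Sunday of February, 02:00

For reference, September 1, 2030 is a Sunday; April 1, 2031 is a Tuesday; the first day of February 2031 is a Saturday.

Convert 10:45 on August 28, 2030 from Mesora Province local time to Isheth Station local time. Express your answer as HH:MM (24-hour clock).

20:45

1 September 2030 is a Sunday, so the first Saturday is September 7.
1 April 2031 is a Tuesday, so the first Friday is April 4.
August 28, 2030 is outside the daylight-saving period (7 September 2030 – 4 April 2031), so Mesora Province is on standard time, UTC+07:00.
10:45 Mesora Province − 7h = 03:45 UTC.
1 September 2030 is a Sunday, so the first Sunday is September 1.
1 February 2031 is a Saturday, so the first Sunday is February 2.
At the standard offset (UTC−07:00), 03:45 UTC − 7h = 20:45 Isheth Station standard time (rolling into the previous day, 27 August 2030).
Daylight saving runs 1 September 2030 – 2 February 2031; the standard-time date in Isheth Station, August 27, 2030, is outside that window, so Isheth Station is on standard time at UTC−07:00.
03:45 UTC − 7h = 20:45 Isheth Station (rolling into the previous day, 27 August 2030).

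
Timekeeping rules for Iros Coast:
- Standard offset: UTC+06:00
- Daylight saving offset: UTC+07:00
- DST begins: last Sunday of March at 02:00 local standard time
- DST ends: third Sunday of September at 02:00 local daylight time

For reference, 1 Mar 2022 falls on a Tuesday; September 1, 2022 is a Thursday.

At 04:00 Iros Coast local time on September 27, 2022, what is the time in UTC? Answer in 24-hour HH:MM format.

22:00

1 March 2022 is a Tuesday, so Sundays fall on 6, 13, 20, 27; the last is March 27.
1 September 2022 is a Thursday, so the first Sunday is September 4 and the third is September 18.
September 27, 2022 does not fall between 27 March and 18 September, so daylight saving is not in effect and Iros Coast is at UTC+06:00.
04:00 local − 6h = 22:00 UTC (rolling into the previous day, 26 September 2022).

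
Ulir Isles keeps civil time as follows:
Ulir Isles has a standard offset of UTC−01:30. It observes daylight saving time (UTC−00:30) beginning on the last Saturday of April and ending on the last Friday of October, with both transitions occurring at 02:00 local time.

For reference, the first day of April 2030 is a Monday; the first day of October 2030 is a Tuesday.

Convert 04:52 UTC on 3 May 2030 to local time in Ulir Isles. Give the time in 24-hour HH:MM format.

1 April 2030 is a Monday, so Saturdays fall on 6, 13, 20, 27; the last is April 27.
1 October 2030 is a Tuesday, so Fridays fall on 4, 11, 18, 25; the last is October 25.
At the standard offset (UTC−01:30), 04:52 UTC − 1h30m = 03:22 Ulir Isles standard time.
The standard-time date in Ulir Isles, 3 May 2030, falls between 27 April and 25 October, so daylight saving is in effect and Ulir Isles is at UTC−00:30.
04:52 UTC − 0h30m = 04:22 local.

04:22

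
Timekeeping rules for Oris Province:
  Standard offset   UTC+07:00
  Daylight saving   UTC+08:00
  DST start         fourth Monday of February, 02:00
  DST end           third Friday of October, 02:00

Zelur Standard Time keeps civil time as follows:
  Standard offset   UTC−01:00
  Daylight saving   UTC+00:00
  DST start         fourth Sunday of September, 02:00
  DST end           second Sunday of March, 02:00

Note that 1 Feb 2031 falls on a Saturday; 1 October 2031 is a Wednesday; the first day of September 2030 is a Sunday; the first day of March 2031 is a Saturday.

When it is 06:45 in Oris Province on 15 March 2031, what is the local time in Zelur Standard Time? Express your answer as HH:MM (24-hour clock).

21:45

1 February 2031 is a Saturday, so the first Monday is February 3 and the fourth is February 24.
1 October 2031 is a Wednesday, so the first Friday is October 3 and the third is October 17.
Daylight saving runs 24 February – 17 October; 15 March 2031 is inside that window, so Oris Province is at UTC+08:00.
06:45 Oris Province − 8h = 22:45 UTC (rolling into the previous day, 14 March 2031).
1 September 2030 is a Sunday, so the first Sunday is September 1 and the fourth is September 22.
1 March 2031 is a Saturday, so the first Sunday is March 2 and the second is March 9.
At the standard offset (UTC−01:00), 22:45 UTC − 1h = 21:45 Zelur Standard Time standard time.
The standard-time date in Zelur Standard Time, 14 March 2031, does not fall between 22 September 2030 and 9 March 2031, so daylight saving is not in effect and Zelur Standard Time is at UTC−01:00.
22:45 UTC − 1h = 21:45 Zelur Standard Time.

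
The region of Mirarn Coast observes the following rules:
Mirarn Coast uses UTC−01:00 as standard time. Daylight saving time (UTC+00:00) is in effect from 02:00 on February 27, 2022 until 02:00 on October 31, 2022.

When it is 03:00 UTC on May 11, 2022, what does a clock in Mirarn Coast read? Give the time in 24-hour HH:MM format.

03:00

At the standard offset (UTC−01:00), 03:00 UTC − 1h = 02:00 Mirarn Coast standard time.
The standard-time date in Mirarn Coast, May 11, 2022, lies within the daylight-saving period (27 February – 31 October), so Mirarn Coast is on daylight time, UTC+00:00.
03:00 UTC + 0h = 03:00 local.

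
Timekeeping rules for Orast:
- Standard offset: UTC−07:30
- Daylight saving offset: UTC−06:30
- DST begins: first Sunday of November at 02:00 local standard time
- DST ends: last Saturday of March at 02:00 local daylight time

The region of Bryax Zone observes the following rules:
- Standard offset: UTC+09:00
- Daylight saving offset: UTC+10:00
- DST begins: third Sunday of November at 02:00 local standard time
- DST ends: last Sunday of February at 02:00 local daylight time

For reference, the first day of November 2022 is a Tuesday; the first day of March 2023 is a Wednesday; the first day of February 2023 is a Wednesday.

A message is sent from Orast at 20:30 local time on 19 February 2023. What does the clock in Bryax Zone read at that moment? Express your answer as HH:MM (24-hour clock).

13:00

1 November 2022 is a Tuesday, so the first Sunday is November 6.
1 March 2023 is a Wednesday, so Saturdays fall on 4, 11, 18, 25; the last is March 25.
19 February 2023 lies within the daylight-saving period (6 November 2022 – 25 March 2023), so Orast is on daylight time, UTC−06:30.
20:30 Orast + 6h30m = 03:00 UTC (rolling into the next day, 20 February 2023).
1 November 2022 is a Tuesday, so the first Sunday is November 6 and the third is November 20.
1 February 2023 is a Wednesday, so Sundays fall on 5, 12, 19, 26; the last is February 26.
At the standard offset (UTC+09:00), 03:00 UTC + 9h = 12:00 Bryax Zone standard time.
The standard-time date in Bryax Zone, 20 February 2023, falls between 20 November 2022 and 26 February 2023, so daylight saving is in effect and Bryax Zone is at UTC+10:00.
03:00 UTC + 10h = 13:00 Bryax Zone.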